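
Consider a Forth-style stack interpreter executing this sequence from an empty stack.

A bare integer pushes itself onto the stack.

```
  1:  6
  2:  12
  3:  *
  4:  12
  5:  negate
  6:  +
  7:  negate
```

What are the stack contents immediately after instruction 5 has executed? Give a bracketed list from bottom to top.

[72, -12]

6      -> [6]
12     -> [6, 12]
*      -> [72]
12     -> [72, 12]
negate -> [72, -12]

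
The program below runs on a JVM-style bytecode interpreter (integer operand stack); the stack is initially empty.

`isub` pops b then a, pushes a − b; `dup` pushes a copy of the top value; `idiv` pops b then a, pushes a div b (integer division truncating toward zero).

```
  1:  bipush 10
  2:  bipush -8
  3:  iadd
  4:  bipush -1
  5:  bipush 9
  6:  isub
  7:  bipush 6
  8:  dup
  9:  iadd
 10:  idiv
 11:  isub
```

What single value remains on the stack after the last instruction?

bipush 10 → 10
bipush -8 → 10 -8
iadd      → 2
bipush -1 → 2 -1
bipush 9  → 2 -1 9
isub      → 2 -10
bipush 6  → 2 -10 6
dup       → 2 -10 6 6
iadd      → 2 -10 12
idiv      → 2 0
isub      → 2

2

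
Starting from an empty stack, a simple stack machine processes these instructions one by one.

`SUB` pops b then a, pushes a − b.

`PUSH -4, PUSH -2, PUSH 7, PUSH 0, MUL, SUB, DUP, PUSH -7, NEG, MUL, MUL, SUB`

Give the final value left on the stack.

PUSH -4  -4
PUSH -2  -4 -2
PUSH 7   -4 -2 7
PUSH 0   -4 -2 7 0
MUL      -4 -2 0
SUB      -4 -2
DUP      -4 -2 -2
PUSH -7  -4 -2 -2 -7
NEG      -4 -2 -2 7
MUL      -4 -2 -14
MUL      -4 28
SUB      -32

-32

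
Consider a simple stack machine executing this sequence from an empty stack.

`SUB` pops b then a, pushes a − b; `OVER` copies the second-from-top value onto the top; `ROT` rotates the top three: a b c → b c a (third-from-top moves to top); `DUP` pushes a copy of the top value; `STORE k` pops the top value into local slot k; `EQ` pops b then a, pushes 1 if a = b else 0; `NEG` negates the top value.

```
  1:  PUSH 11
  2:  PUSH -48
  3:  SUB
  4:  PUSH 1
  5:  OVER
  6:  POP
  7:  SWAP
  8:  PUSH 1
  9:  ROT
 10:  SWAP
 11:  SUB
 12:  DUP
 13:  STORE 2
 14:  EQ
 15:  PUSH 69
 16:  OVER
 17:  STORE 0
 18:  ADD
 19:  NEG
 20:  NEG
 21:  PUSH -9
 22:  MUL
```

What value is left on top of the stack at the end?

PUSH 11   11
PUSH -48  11 -48
SUB       59
PUSH 1    59 1
OVER      59 1 59
POP       59 1
SWAP      1 59
PUSH 1    1 59 1
ROT       59 1 1
SWAP      59 1 1
SUB       59 0
DUP       59 0 0
STORE 2   59 0
EQ        0
PUSH 69   0 69
OVER      0 69 0
STORE 0   0 69
ADD       69
NEG       -69
NEG       69
PUSH -9   69 -9
MUL       -621

-621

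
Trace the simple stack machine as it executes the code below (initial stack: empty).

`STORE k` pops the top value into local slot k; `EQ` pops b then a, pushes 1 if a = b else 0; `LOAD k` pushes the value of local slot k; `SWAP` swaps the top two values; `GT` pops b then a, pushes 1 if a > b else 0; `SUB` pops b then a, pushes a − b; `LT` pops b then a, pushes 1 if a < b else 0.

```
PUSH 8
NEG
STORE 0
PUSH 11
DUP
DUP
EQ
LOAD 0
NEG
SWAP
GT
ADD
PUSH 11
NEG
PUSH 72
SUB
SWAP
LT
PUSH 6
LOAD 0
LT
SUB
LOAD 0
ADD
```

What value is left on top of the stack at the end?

PUSH 8  → [8]
NEG     → [-8]
STORE 0 → []
PUSH 11 → [11]
DUP     → [11, 11]
DUP     → [11, 11, 11]
EQ      → [11, 1]
LOAD 0  → [11, 1, -8]
NEG     → [11, 1, 8]
SWAP    → [11, 8, 1]
GT      → [11, 1]
ADD     → [12]
PUSH 11 → [12, 11]
NEG     → [12, -11]
PUSH 72 → [12, -11, 72]
SUB     → [12, -83]
SWAP    → [-83, 12]
LT      → [1]
PUSH 6  → [1, 6]
LOAD 0  → [1, 6, -8]
LT      → [1, 0]
SUB     → [1]
LOAD 0  → [1, -8]
ADD     → [-7]

-7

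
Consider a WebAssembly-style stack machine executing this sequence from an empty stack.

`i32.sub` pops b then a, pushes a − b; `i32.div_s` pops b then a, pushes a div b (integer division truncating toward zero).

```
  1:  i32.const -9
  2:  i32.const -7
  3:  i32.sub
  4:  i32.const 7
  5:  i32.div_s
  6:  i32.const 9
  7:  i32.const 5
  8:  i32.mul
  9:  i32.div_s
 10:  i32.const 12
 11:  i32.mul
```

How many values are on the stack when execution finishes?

i32.const -9 → -9
i32.const -7 → -9 -7
i32.sub      → -2
i32.const 7  → -2 7
i32.div_s    → 0
i32.const 9  → 0 9
i32.const 5  → 0 9 5
i32.mul      → 0 45
i32.div_s    → 0
i32.const 12 → 0 12
i32.mul      → 0

1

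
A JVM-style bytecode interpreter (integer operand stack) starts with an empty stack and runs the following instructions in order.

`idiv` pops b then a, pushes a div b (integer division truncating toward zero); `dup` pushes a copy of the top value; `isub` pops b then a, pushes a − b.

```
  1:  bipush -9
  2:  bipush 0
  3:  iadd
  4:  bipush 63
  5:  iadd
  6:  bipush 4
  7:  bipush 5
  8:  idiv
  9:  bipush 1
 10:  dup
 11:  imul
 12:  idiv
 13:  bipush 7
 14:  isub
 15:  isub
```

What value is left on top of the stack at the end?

bipush -9  -9
bipush 0   -9 0
iadd       -9
bipush 63  -9 63
iadd       54
bipush 4   54 4
bipush 5   54 4 5
idiv       54 0
bipush 1   54 0 1
dup        54 0 1 1
imul       54 0 1
idiv       54 0
bipush 7   54 0 7
isub       54 -7
isub       61

61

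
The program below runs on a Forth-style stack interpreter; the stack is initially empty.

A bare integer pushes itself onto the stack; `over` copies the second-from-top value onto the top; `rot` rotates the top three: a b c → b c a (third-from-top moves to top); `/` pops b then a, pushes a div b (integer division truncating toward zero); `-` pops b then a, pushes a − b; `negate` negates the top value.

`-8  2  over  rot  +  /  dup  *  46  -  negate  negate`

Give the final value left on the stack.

-8     : -8
2      : -8 2
over   : -8 2 -8
rot    : 2 -8 -8
+      : 2 -16
/      : 0
dup    : 0 0
*      : 0
46     : 0 46
-      : -46
negate : 46
negate : -46

-46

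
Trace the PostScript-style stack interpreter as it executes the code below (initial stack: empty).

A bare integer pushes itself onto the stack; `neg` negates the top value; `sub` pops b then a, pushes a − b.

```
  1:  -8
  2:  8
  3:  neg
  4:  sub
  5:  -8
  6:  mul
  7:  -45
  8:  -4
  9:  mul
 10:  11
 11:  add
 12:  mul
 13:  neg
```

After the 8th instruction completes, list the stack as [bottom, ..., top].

[0, -45, -4]

-8  : [-8]
8   : [-8, 8]
neg : [-8, -8]
sub : [0]
-8  : [0, -8]
mul : [0]
-45 : [0, -45]
-4  : [0, -45, -4]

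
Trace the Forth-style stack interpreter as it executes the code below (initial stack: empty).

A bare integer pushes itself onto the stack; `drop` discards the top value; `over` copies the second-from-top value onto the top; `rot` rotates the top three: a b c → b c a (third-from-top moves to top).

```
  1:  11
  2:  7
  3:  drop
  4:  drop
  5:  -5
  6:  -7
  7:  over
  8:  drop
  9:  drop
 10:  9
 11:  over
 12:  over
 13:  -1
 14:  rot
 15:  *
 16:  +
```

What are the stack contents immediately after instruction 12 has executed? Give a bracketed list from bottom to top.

11    11
7     11 7
drop  11
drop  (empty)
-5    -5
-7    -5 -7
over  -5 -7 -5
drop  -5 -7
drop  -5
9     -5 9
over  -5 9 -5
over  -5 9 -5 9

[-5, 9, -5, 9]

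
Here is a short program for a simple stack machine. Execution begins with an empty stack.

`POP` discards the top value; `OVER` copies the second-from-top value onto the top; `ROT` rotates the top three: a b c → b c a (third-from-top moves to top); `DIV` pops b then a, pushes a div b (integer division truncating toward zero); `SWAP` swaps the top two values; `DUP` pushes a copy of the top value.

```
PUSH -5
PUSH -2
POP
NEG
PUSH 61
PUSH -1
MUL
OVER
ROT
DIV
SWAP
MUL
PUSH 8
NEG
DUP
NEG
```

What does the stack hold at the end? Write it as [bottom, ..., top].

PUSH -5 → -5
PUSH -2 → -5 -2
POP     → -5
NEG     → 5
PUSH 61 → 5 61
PUSH -1 → 5 61 -1
MUL     → 5 -61
OVER    → 5 -61 5
ROT     → -61 5 5
DIV     → -61 1
SWAP    → 1 -61
MUL     → -61
PUSH 8  → -61 8
NEG     → -61 -8
DUP     → -61 -8 -8
NEG     → -61 -8 8

[-61, -8, 8]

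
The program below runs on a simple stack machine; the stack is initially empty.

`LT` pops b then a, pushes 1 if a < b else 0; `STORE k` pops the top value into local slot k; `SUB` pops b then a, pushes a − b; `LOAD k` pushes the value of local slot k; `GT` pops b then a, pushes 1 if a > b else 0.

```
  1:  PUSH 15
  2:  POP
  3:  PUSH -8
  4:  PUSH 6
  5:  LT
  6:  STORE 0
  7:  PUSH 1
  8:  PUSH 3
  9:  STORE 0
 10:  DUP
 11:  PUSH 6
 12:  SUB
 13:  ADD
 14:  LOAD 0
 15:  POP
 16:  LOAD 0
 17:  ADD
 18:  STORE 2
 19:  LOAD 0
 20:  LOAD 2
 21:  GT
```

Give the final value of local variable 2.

PUSH 15  [15]
POP      []
PUSH -8  [-8]
PUSH 6   [-8, 6]
LT       [1]
STORE 0  []
PUSH 1   [1]
PUSH 3   [1, 3]
STORE 0  [1]
DUP      [1, 1]
PUSH 6   [1, 1, 6]
SUB      [1, -5]
ADD      [-4]
LOAD 0   [-4, 3]
POP      [-4]
LOAD 0   [-4, 3]
ADD      [-1]
STORE 2  []
LOAD 0   [3]
LOAD 2   [3, -1]
GT       [1]

-1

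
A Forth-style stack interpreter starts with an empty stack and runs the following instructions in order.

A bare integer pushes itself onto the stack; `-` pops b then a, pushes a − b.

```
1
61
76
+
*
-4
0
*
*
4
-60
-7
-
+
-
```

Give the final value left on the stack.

49

1    [1]
61   [1, 61]
76   [1, 61, 76]
+    [1, 137]
*    [137]
-4   [137, -4]
0    [137, -4, 0]
*    [137, 0]
*    [0]
4    [0, 4]
-60  [0, 4, -60]
-7   [0, 4, -60, -7]
-    [0, 4, -53]
+    [0, -49]
-    [49]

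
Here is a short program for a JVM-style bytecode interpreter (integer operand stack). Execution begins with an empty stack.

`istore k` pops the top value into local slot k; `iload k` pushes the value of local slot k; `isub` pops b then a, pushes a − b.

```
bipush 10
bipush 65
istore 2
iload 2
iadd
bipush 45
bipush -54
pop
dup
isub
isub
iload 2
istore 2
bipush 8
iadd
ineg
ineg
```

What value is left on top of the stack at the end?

bipush 10   10
bipush 65   10 65
istore 2    10
iload 2     10 65
iadd        75
bipush 45   75 45
bipush -54  75 45 -54
pop         75 45
dup         75 45 45
isub        75 0
isub        75
iload 2     75 65
istore 2    75
bipush 8    75 8
iadd        83
ineg        -83
ineg        83

83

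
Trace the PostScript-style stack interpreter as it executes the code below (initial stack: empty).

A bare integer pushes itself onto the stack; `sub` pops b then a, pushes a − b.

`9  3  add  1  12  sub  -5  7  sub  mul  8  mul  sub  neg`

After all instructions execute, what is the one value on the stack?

9   -> 9
3   -> 9 3
add -> 12
1   -> 12 1
12  -> 12 1 12
sub -> 12 -11
-5  -> 12 -11 -5
7   -> 12 -11 -5 7
sub -> 12 -11 -12
mul -> 12 132
8   -> 12 132 8
mul -> 12 1056
sub -> -1044
neg -> 1044

1044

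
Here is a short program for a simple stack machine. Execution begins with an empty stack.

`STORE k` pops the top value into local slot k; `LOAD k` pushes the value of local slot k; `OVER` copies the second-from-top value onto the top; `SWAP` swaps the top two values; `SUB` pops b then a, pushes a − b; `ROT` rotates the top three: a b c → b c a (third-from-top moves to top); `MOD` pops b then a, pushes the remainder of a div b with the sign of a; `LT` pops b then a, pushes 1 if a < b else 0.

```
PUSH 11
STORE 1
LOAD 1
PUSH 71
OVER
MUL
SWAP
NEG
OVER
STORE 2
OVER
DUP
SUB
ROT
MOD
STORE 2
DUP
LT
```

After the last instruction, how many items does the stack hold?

1

PUSH 11 : 11
STORE 1 : (empty)
LOAD 1  : 11
PUSH 71 : 11 71
OVER    : 11 71 11
MUL     : 11 781
SWAP    : 781 11
NEG     : 781 -11
OVER    : 781 -11 781
STORE 2 : 781 -11
OVER    : 781 -11 781
DUP     : 781 -11 781 781
SUB     : 781 -11 0
ROT     : -11 0 781
MOD     : -11 0
STORE 2 : -11
DUP     : -11 -11
LT      : 0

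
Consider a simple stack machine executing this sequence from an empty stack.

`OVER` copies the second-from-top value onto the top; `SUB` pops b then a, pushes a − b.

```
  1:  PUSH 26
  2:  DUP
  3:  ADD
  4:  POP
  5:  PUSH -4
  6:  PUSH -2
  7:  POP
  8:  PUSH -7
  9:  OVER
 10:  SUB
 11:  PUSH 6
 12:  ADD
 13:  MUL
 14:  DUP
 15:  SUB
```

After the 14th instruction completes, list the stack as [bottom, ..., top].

PUSH 26  26
DUP      26 26
ADD      52
POP      (empty)
PUSH -4  -4
PUSH -2  -4 -2
POP      -4
PUSH -7  -4 -7
OVER     -4 -7 -4
SUB      -4 -3
PUSH 6   -4 -3 6
ADD      -4 3
MUL      -12
DUP      -12 -12

[-12, -12]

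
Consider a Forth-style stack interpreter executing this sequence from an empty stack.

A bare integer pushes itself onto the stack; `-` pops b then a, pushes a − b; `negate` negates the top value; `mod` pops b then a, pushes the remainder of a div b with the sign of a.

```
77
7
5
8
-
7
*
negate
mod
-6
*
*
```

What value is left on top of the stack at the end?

-3234

77     -> 77
7      -> 77 7
5      -> 77 7 5
8      -> 77 7 5 8
-      -> 77 7 -3
7      -> 77 7 -3 7
*      -> 77 7 -21
negate -> 77 7 21
mod    -> 77 7
-6     -> 77 7 -6
*      -> 77 -42
*      -> -3234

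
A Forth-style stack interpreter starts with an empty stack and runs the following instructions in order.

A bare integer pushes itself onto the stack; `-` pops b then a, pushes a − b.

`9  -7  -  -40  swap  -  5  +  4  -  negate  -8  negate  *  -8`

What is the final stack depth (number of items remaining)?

9      -> 9
-7     -> 9 -7
-      -> 16
-40    -> 16 -40
swap   -> -40 16
-      -> -56
5      -> -56 5
+      -> -51
4      -> -51 4
-      -> -55
negate -> 55
-8     -> 55 -8
negate -> 55 8
*      -> 440
-8     -> 440 -8

2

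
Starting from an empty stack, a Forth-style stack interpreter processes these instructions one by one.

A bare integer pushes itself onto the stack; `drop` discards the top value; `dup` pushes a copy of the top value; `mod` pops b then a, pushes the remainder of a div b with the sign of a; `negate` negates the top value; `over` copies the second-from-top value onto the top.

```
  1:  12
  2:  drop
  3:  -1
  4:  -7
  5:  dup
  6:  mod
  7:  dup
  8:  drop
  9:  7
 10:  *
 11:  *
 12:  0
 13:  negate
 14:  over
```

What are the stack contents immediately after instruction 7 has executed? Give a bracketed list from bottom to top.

[-1, 0, 0]

12   → 12
drop → (empty)
-1   → -1
-7   → -1 -7
dup  → -1 -7 -7
mod  → -1 0
dup  → -1 0 0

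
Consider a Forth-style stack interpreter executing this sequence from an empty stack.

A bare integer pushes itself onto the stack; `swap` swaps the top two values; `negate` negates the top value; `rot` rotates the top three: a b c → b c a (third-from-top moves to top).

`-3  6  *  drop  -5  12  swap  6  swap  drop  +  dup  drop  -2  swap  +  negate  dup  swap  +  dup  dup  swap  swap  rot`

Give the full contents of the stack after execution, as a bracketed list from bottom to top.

[-32, -32, -32]

-3     : -3
6      : -3 6
*      : -18
drop   : (empty)
-5     : -5
12     : -5 12
swap   : 12 -5
6      : 12 -5 6
swap   : 12 6 -5
drop   : 12 6
+      : 18
dup    : 18 18
drop   : 18
-2     : 18 -2
swap   : -2 18
+      : 16
negate : -16
dup    : -16 -16
swap   : -16 -16
+      : -32
dup    : -32 -32
dup    : -32 -32 -32
swap   : -32 -32 -32
swap   : -32 -32 -32
rot    : -32 -32 -32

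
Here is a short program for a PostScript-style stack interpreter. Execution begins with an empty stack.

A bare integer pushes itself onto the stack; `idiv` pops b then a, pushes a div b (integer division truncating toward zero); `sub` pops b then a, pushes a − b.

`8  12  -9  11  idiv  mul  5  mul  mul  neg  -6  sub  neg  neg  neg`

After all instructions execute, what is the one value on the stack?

-6

8    : [8]
12   : [8, 12]
-9   : [8, 12, -9]
11   : [8, 12, -9, 11]
idiv : [8, 12, 0]
mul  : [8, 0]
5    : [8, 0, 5]
mul  : [8, 0]
mul  : [0]
neg  : [0]
-6   : [0, -6]
sub  : [6]
neg  : [-6]
neg  : [6]
neg  : [-6]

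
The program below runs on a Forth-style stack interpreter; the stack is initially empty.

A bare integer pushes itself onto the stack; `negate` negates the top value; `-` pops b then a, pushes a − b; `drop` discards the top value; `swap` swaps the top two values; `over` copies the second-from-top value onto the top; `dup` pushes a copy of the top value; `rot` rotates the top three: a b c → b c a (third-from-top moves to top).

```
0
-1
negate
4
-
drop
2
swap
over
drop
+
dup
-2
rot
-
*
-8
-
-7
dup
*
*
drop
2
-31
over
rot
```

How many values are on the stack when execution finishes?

0       [0]
-1      [0, -1]
negate  [0, 1]
4       [0, 1, 4]
-       [0, -3]
drop    [0]
2       [0, 2]
swap    [2, 0]
over    [2, 0, 2]
drop    [2, 0]
+       [2]
dup     [2, 2]
-2      [2, 2, -2]
rot     [2, -2, 2]
-       [2, -4]
*       [-8]
-8      [-8, -8]
-       [0]
-7      [0, -7]
dup     [0, -7, -7]
*       [0, 49]
*       [0]
drop    []
2       [2]
-31     [2, -31]
over    [2, -31, 2]
rot     [-31, 2, 2]

3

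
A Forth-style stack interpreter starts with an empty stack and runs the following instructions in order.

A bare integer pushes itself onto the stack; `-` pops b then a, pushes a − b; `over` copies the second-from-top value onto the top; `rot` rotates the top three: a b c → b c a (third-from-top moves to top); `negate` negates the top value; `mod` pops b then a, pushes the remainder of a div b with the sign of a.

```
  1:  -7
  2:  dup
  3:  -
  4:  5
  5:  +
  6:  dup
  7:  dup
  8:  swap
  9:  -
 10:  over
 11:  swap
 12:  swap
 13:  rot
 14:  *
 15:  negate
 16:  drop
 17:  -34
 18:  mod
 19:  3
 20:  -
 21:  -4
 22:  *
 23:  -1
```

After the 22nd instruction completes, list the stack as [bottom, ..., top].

[12]

-7      -7
dup     -7 -7
-       0
5       0 5
+       5
dup     5 5
dup     5 5 5
swap    5 5 5
-       5 0
over    5 0 5
swap    5 5 0
swap    5 0 5
rot     0 5 5
*       0 25
negate  0 -25
drop    0
-34     0 -34
mod     0
3       0 3
-       -3
-4      -3 -4
*       12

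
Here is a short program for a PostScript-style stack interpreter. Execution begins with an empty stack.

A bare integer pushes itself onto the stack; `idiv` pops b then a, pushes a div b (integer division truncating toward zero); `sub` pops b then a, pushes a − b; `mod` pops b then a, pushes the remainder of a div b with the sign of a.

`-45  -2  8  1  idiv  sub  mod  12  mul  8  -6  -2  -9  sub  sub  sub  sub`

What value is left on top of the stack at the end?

-81

-45  -> [-45]
-2   -> [-45, -2]
8    -> [-45, -2, 8]
1    -> [-45, -2, 8, 1]
idiv -> [-45, -2, 8]
sub  -> [-45, -10]
mod  -> [-5]
12   -> [-5, 12]
mul  -> [-60]
8    -> [-60, 8]
-6   -> [-60, 8, -6]
-2   -> [-60, 8, -6, -2]
-9   -> [-60, 8, -6, -2, -9]
sub  -> [-60, 8, -6, 7]
sub  -> [-60, 8, -13]
sub  -> [-60, 21]
sub  -> [-81]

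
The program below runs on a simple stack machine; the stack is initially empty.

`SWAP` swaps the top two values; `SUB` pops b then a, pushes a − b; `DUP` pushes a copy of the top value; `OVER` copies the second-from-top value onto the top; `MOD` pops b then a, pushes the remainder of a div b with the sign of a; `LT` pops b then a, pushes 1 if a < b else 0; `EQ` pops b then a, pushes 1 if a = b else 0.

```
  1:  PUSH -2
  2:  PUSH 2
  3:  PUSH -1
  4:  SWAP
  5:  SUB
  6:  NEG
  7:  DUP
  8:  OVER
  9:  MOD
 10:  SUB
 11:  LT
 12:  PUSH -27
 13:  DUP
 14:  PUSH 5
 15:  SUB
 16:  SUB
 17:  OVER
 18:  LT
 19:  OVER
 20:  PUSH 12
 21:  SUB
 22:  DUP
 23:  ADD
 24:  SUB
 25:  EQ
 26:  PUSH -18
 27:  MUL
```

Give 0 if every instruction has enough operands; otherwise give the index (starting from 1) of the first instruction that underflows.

PUSH -2  → [-2]
PUSH 2   → [-2, 2]
PUSH -1  → [-2, 2, -1]
SWAP     → [-2, -1, 2]
SUB      → [-2, -3]
NEG      → [-2, 3]
DUP      → [-2, 3, 3]
OVER     → [-2, 3, 3, 3]
MOD      → [-2, 3, 0]
SUB      → [-2, 3]
LT       → [1]
PUSH -27 → [1, -27]
DUP      → [1, -27, -27]
PUSH 5   → [1, -27, -27, 5]
SUB      → [1, -27, -32]
SUB      → [1, 5]
OVER     → [1, 5, 1]
LT       → [1, 0]
OVER     → [1, 0, 1]
PUSH 12  → [1, 0, 1, 12]
SUB      → [1, 0, -11]
DUP      → [1, 0, -11, -11]
ADD      → [1, 0, -22]
SUB      → [1, 22]
EQ       → [0]
PUSH -18 → [0, -18]
MUL      → [0]

0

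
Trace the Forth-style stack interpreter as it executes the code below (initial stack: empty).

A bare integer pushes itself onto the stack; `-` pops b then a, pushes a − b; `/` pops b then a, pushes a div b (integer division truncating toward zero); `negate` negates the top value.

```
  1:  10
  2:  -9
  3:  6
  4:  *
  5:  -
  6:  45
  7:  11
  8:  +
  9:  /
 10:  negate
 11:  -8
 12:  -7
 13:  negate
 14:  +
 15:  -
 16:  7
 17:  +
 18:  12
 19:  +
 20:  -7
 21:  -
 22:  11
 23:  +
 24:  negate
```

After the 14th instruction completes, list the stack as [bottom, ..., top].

10      [10]
-9      [10, -9]
6       [10, -9, 6]
*       [10, -54]
-       [64]
45      [64, 45]
11      [64, 45, 11]
+       [64, 56]
/       [1]
negate  [-1]
-8      [-1, -8]
-7      [-1, -8, -7]
negate  [-1, -8, 7]
+       [-1, -1]

[-1, -1]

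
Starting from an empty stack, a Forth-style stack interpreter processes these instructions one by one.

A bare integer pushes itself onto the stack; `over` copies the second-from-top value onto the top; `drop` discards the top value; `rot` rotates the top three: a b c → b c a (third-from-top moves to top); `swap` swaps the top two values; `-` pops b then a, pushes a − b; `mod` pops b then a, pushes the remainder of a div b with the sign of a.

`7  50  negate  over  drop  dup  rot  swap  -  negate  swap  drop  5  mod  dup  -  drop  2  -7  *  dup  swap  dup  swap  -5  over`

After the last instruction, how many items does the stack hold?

7      → [7]
50     → [7, 50]
negate → [7, -50]
over   → [7, -50, 7]
drop   → [7, -50]
dup    → [7, -50, -50]
rot    → [-50, -50, 7]
swap   → [-50, 7, -50]
-      → [-50, 57]
negate → [-50, -57]
swap   → [-57, -50]
drop   → [-57]
5      → [-57, 5]
mod    → [-2]
dup    → [-2, -2]
-      → [0]
drop   → []
2      → [2]
-7     → [2, -7]
*      → [-14]
dup    → [-14, -14]
swap   → [-14, -14]
dup    → [-14, -14, -14]
swap   → [-14, -14, -14]
-5     → [-14, -14, -14, -5]
over   → [-14, -14, -14, -5, -14]

5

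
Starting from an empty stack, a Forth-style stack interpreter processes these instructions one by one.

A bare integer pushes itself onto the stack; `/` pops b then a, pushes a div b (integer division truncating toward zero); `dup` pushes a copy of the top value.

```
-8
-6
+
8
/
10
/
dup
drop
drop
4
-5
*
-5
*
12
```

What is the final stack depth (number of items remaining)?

2

-8   → [-8]
-6   → [-8, -6]
+    → [-14]
8    → [-14, 8]
/    → [-1]
10   → [-1, 10]
/    → [0]
dup  → [0, 0]
drop → [0]
drop → []
4    → [4]
-5   → [4, -5]
*    → [-20]
-5   → [-20, -5]
*    → [100]
12   → [100, 12]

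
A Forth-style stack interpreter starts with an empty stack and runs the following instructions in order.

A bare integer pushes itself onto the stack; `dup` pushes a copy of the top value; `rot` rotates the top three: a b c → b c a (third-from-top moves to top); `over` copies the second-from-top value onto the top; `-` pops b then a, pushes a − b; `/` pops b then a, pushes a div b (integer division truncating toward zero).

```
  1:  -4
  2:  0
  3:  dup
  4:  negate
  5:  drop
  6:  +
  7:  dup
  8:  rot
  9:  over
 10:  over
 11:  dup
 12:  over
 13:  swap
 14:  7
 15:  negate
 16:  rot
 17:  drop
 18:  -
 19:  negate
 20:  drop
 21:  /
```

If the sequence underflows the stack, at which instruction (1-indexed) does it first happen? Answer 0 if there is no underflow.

-4     → -4
0      → -4 0
dup    → -4 0 0
negate → -4 0 0
drop   → -4 0
+      → -4
dup    → -4 -4
rot  — needs 3 operands, stack has 2 → underflow

8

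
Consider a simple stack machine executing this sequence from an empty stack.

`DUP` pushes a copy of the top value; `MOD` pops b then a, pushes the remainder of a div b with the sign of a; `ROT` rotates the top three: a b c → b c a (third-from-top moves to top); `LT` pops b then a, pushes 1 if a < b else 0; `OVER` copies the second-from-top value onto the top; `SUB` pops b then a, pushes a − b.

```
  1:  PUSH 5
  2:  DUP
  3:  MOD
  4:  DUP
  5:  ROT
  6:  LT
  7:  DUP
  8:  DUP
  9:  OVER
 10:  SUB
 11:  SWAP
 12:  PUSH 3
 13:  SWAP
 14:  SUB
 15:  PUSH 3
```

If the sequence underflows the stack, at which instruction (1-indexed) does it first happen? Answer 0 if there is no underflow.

PUSH 5 -> [5]
DUP    -> [5, 5]
MOD    -> [0]
DUP    -> [0, 0]
ROT  — needs 3 operands, stack has 2 → underflow

5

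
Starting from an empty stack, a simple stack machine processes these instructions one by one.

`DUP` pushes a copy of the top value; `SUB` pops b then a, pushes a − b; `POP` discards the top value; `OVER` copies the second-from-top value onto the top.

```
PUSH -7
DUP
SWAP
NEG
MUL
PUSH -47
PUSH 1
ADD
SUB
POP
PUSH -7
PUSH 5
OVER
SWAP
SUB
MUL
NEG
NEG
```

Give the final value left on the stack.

84

PUSH -7  → [-7]
DUP      → [-7, -7]
SWAP     → [-7, -7]
NEG      → [-7, 7]
MUL      → [-49]
PUSH -47 → [-49, -47]
PUSH 1   → [-49, -47, 1]
ADD      → [-49, -46]
SUB      → [-3]
POP      → []
PUSH -7  → [-7]
PUSH 5   → [-7, 5]
OVER     → [-7, 5, -7]
SWAP     → [-7, -7, 5]
SUB      → [-7, -12]
MUL      → [84]
NEG      → [-84]
NEG      → [84]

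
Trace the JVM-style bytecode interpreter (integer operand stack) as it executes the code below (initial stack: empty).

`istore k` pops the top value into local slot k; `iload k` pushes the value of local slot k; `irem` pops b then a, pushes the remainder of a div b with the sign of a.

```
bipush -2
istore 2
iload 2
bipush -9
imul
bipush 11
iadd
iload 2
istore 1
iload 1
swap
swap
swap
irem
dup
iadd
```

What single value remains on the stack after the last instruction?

bipush -2 -> [-2]
istore 2  -> []
iload 2   -> [-2]
bipush -9 -> [-2, -9]
imul      -> [18]
bipush 11 -> [18, 11]
iadd      -> [29]
iload 2   -> [29, -2]
istore 1  -> [29]
iload 1   -> [29, -2]
swap      -> [-2, 29]
swap      -> [29, -2]
swap      -> [-2, 29]
irem      -> [-2]
dup       -> [-2, -2]
iadd      -> [-4]

-4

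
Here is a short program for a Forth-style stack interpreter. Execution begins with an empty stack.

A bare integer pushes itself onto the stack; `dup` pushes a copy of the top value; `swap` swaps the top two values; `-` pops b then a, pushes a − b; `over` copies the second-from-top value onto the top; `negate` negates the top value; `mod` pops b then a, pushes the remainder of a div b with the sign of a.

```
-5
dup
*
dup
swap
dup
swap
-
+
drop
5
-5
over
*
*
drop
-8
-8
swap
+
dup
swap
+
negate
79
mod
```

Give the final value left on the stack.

32

-5     → [-5]
dup    → [-5, -5]
*      → [25]
dup    → [25, 25]
swap   → [25, 25]
dup    → [25, 25, 25]
swap   → [25, 25, 25]
-      → [25, 0]
+      → [25]
drop   → []
5      → [5]
-5     → [5, -5]
over   → [5, -5, 5]
*      → [5, -25]
*      → [-125]
drop   → []
-8     → [-8]
-8     → [-8, -8]
swap   → [-8, -8]
+      → [-16]
dup    → [-16, -16]
swap   → [-16, -16]
+      → [-32]
negate → [32]
79     → [32, 79]
mod    → [32]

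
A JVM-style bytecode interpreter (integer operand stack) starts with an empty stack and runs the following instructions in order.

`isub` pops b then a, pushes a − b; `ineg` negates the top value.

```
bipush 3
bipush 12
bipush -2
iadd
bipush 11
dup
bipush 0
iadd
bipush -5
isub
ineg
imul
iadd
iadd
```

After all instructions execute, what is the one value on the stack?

-163

bipush 3  → 3
bipush 12 → 3 12
bipush -2 → 3 12 -2
iadd      → 3 10
bipush 11 → 3 10 11
dup       → 3 10 11 11
bipush 0  → 3 10 11 11 0
iadd      → 3 10 11 11
bipush -5 → 3 10 11 11 -5
isub      → 3 10 11 16
ineg      → 3 10 11 -16
imul      → 3 10 -176
iadd      → 3 -166
iadd      → -163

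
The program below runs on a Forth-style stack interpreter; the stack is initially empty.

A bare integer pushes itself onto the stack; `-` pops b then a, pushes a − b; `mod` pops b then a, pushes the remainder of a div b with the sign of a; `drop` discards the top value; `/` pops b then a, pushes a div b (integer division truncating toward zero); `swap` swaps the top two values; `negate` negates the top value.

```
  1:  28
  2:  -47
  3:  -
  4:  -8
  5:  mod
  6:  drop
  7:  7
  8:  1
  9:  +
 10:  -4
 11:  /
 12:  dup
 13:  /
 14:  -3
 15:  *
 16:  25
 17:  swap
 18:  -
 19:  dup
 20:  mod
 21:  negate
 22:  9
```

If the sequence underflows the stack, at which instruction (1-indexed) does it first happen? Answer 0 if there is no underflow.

0

28     → [28]
-47    → [28, -47]
-      → [75]
-8     → [75, -8]
mod    → [3]
drop   → []
7      → [7]
1      → [7, 1]
+      → [8]
-4     → [8, -4]
/      → [-2]
dup    → [-2, -2]
/      → [1]
-3     → [1, -3]
*      → [-3]
25     → [-3, 25]
swap   → [25, -3]
-      → [28]
dup    → [28, 28]
mod    → [0]
negate → [0]
9      → [0, 9]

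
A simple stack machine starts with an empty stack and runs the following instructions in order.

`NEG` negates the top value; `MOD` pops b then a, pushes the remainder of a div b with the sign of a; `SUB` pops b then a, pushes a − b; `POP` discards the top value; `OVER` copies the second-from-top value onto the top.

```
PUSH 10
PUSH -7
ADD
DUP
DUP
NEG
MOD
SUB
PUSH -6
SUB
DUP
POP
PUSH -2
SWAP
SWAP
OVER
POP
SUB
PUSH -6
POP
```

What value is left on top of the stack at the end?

PUSH 10  10
PUSH -7  10 -7
ADD      3
DUP      3 3
DUP      3 3 3
NEG      3 3 -3
MOD      3 0
SUB      3
PUSH -6  3 -6
SUB      9
DUP      9 9
POP      9
PUSH -2  9 -2
SWAP     -2 9
SWAP     9 -2
OVER     9 -2 9
POP      9 -2
SUB      11
PUSH -6  11 -6
POP      11

11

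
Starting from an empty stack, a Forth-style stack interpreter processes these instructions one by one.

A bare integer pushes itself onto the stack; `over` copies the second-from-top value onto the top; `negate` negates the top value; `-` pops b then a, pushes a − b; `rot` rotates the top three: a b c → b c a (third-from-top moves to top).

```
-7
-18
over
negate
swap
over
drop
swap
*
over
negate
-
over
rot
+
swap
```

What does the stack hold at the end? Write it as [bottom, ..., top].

[-14, -133]

-7     → -7
-18    → -7 -18
over   → -7 -18 -7
negate → -7 -18 7
swap   → -7 7 -18
over   → -7 7 -18 7
drop   → -7 7 -18
swap   → -7 -18 7
*      → -7 -126
over   → -7 -126 -7
negate → -7 -126 7
-      → -7 -133
over   → -7 -133 -7
rot    → -133 -7 -7
+      → -133 -14
swap   → -14 -133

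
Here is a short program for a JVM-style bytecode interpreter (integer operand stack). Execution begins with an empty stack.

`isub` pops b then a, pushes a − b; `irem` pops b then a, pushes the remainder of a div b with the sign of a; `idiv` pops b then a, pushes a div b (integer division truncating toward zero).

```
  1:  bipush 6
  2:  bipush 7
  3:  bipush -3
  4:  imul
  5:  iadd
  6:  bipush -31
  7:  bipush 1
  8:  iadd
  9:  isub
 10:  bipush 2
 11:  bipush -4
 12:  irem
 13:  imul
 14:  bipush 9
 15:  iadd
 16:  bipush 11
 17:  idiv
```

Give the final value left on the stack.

3

bipush 6   → [6]
bipush 7   → [6, 7]
bipush -3  → [6, 7, -3]
imul       → [6, -21]
iadd       → [-15]
bipush -31 → [-15, -31]
bipush 1   → [-15, -31, 1]
iadd       → [-15, -30]
isub       → [15]
bipush 2   → [15, 2]
bipush -4  → [15, 2, -4]
irem       → [15, 2]
imul       → [30]
bipush 9   → [30, 9]
iadd       → [39]
bipush 11  → [39, 11]
idiv       → [3]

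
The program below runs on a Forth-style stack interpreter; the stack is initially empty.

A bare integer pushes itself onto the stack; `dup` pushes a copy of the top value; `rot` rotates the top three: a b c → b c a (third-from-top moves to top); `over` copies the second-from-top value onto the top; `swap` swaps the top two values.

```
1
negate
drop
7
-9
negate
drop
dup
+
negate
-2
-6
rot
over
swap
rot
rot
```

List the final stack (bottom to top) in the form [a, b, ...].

[-2, -14, -6, -6]

1      : 1
negate : -1
drop   : (empty)
7      : 7
-9     : 7 -9
negate : 7 9
drop   : 7
dup    : 7 7
+      : 14
negate : -14
-2     : -14 -2
-6     : -14 -2 -6
rot    : -2 -6 -14
over   : -2 -6 -14 -6
swap   : -2 -6 -6 -14
rot    : -2 -6 -14 -6
rot    : -2 -14 -6 -6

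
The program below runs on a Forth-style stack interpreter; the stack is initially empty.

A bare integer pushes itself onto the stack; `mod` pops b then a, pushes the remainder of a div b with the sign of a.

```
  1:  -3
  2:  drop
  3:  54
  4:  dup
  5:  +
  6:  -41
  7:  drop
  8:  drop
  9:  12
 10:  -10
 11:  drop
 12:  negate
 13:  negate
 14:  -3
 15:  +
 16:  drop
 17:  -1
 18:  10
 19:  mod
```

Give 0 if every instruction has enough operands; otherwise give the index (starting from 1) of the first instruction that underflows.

-3     -> -3
drop   -> (empty)
54     -> 54
dup    -> 54 54
+      -> 108
-41    -> 108 -41
drop   -> 108
drop   -> (empty)
12     -> 12
-10    -> 12 -10
drop   -> 12
negate -> -12
negate -> 12
-3     -> 12 -3
+      -> 9
drop   -> (empty)
-1     -> -1
10     -> -1 10
mod    -> -1

0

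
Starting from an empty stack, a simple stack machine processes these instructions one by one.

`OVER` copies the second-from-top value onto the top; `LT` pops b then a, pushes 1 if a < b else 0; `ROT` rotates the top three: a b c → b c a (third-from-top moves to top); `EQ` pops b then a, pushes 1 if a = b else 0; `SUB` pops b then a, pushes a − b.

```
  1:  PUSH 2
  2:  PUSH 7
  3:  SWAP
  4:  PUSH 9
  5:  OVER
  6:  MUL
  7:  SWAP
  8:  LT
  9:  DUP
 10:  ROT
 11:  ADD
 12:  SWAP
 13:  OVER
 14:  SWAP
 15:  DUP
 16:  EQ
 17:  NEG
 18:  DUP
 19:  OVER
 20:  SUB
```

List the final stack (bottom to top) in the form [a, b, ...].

[7, 7, -1, 0]

PUSH 2  [2]
PUSH 7  [2, 7]
SWAP    [7, 2]
PUSH 9  [7, 2, 9]
OVER    [7, 2, 9, 2]
MUL     [7, 2, 18]
SWAP    [7, 18, 2]
LT      [7, 0]
DUP     [7, 0, 0]
ROT     [0, 0, 7]
ADD     [0, 7]
SWAP    [7, 0]
OVER    [7, 0, 7]
SWAP    [7, 7, 0]
DUP     [7, 7, 0, 0]
EQ      [7, 7, 1]
NEG     [7, 7, -1]
DUP     [7, 7, -1, -1]
OVER    [7, 7, -1, -1, -1]
SUB     [7, 7, -1, 0]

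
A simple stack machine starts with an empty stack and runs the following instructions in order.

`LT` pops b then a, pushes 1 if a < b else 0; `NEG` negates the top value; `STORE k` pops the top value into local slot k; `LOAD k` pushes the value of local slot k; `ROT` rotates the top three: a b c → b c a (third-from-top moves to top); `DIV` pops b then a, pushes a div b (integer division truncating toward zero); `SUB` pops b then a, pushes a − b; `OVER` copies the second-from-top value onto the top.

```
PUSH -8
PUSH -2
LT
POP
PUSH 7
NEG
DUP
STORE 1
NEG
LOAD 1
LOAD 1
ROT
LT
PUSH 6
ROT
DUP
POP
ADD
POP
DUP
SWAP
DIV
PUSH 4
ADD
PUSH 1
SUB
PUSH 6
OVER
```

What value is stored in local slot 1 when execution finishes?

PUSH -8 -> -8
PUSH -2 -> -8 -2
LT      -> 1
POP     -> (empty)
PUSH 7  -> 7
NEG     -> -7
DUP     -> -7 -7
STORE 1 -> -7
NEG     -> 7
LOAD 1  -> 7 -7
LOAD 1  -> 7 -7 -7
ROT     -> -7 -7 7
LT      -> -7 1
PUSH 6  -> -7 1 6
ROT     -> 1 6 -7
DUP     -> 1 6 -7 -7
POP     -> 1 6 -7
ADD     -> 1 -1
POP     -> 1
DUP     -> 1 1
SWAP    -> 1 1
DIV     -> 1
PUSH 4  -> 1 4
ADD     -> 5
PUSH 1  -> 5 1
SUB     -> 4
PUSH 6  -> 4 6
OVER    -> 4 6 4

-7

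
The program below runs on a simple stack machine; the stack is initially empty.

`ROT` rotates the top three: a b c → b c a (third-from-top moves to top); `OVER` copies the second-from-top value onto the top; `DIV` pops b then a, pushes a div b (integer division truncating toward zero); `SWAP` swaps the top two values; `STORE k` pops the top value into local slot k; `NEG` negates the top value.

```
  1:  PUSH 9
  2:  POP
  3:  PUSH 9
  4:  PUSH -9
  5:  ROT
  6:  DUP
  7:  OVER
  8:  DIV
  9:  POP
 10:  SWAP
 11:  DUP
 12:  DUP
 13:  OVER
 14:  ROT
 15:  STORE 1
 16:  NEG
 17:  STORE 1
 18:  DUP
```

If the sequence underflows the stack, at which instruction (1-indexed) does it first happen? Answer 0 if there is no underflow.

PUSH 9  -> 9
POP     -> (empty)
PUSH 9  -> 9
PUSH -9 -> 9 -9
ROT  — needs 3 operands, stack has 2 → underflow

5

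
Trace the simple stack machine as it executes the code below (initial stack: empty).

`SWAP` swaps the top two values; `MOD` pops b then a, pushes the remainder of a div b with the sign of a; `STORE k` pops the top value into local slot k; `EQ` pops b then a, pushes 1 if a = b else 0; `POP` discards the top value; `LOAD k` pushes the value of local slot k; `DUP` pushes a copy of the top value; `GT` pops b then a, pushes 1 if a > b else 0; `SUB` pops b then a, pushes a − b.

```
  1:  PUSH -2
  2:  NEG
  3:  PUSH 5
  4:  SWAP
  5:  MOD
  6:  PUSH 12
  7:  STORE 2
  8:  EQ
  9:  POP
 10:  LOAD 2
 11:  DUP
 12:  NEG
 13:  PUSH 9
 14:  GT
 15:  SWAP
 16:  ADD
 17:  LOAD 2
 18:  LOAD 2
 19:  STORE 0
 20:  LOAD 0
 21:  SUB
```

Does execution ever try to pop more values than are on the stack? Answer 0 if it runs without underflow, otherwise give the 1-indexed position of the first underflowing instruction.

PUSH -2 → [-2]
NEG     → [2]
PUSH 5  → [2, 5]
SWAP    → [5, 2]
MOD     → [1]
PUSH 12 → [1, 12]
STORE 2 → [1]
EQ  — needs 2 operands, stack has 1 → underflow

8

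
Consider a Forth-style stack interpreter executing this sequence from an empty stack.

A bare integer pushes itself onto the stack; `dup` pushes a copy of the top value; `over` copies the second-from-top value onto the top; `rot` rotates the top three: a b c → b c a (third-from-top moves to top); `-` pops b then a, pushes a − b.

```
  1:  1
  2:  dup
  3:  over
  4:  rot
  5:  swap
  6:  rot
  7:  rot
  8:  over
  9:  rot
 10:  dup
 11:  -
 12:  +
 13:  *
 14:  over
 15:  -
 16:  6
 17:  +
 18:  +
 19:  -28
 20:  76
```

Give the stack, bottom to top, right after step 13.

[1, 1]

1    → 1
dup  → 1 1
over → 1 1 1
rot  → 1 1 1
swap → 1 1 1
rot  → 1 1 1
rot  → 1 1 1
over → 1 1 1 1
rot  → 1 1 1 1
dup  → 1 1 1 1 1
-    → 1 1 1 0
+    → 1 1 1
*    → 1 1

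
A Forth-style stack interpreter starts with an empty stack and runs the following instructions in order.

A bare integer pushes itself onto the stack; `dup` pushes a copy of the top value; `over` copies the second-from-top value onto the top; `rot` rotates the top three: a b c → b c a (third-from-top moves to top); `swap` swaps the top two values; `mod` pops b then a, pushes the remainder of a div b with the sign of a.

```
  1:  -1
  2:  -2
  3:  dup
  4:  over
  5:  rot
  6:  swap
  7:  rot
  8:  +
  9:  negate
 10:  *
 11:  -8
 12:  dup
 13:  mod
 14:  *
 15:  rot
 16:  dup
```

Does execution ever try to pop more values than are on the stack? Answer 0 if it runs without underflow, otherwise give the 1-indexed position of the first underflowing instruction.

15

-1     -> [-1]
-2     -> [-1, -2]
dup    -> [-1, -2, -2]
over   -> [-1, -2, -2, -2]
rot    -> [-1, -2, -2, -2]
swap   -> [-1, -2, -2, -2]
rot    -> [-1, -2, -2, -2]
+      -> [-1, -2, -4]
negate -> [-1, -2, 4]
*      -> [-1, -8]
-8     -> [-1, -8, -8]
dup    -> [-1, -8, -8, -8]
mod    -> [-1, -8, 0]
*      -> [-1, 0]
rot  — needs 3 operands, stack has 2 → underflow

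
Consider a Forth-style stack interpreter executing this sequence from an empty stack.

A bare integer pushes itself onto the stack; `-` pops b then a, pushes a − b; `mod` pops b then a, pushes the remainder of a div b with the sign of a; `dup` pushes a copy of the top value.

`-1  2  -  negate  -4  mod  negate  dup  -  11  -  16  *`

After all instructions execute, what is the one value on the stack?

-1     -> -1
2      -> -1 2
-      -> -3
negate -> 3
-4     -> 3 -4
mod    -> 3
negate -> -3
dup    -> -3 -3
-      -> 0
11     -> 0 11
-      -> -11
16     -> -11 16
*      -> -176

-176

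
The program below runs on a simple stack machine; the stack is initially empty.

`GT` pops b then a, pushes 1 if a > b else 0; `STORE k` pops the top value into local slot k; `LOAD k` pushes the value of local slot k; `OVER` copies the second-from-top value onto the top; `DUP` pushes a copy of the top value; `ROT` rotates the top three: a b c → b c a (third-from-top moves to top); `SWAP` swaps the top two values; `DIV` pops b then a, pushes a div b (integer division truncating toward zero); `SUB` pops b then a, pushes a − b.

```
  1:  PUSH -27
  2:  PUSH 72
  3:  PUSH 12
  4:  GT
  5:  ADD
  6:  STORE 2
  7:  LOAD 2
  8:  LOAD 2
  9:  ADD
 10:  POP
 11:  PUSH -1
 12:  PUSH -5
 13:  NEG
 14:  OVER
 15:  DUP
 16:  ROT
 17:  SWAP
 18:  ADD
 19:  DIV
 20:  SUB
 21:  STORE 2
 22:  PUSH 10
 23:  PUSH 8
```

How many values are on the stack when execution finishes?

PUSH -27 -> -27
PUSH 72  -> -27 72
PUSH 12  -> -27 72 12
GT       -> -27 1
ADD      -> -26
STORE 2  -> (empty)
LOAD 2   -> -26
LOAD 2   -> -26 -26
ADD      -> -52
POP      -> (empty)
PUSH -1  -> -1
PUSH -5  -> -1 -5
NEG      -> -1 5
OVER     -> -1 5 -1
DUP      -> -1 5 -1 -1
ROT      -> -1 -1 -1 5
SWAP     -> -1 -1 5 -1
ADD      -> -1 -1 4
DIV      -> -1 0
SUB      -> -1
STORE 2  -> (empty)
PUSH 10  -> 10
PUSH 8   -> 10 8

2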